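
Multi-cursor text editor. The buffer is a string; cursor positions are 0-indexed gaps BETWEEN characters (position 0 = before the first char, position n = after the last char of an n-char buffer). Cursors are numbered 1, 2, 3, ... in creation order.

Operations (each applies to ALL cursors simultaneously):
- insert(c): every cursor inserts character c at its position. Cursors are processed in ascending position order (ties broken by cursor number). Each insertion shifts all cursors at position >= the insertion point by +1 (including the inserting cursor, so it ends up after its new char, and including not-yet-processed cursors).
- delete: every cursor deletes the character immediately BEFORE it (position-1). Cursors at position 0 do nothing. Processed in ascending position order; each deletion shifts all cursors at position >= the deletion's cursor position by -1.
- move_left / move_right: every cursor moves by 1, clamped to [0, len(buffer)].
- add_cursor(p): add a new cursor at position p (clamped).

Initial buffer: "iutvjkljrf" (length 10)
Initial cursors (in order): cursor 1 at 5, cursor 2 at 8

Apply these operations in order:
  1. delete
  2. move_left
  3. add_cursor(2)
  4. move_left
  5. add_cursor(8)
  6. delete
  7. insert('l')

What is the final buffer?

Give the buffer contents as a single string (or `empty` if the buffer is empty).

Answer: lltlklrl

Derivation:
After op 1 (delete): buffer="iutvklrf" (len 8), cursors c1@4 c2@6, authorship ........
After op 2 (move_left): buffer="iutvklrf" (len 8), cursors c1@3 c2@5, authorship ........
After op 3 (add_cursor(2)): buffer="iutvklrf" (len 8), cursors c3@2 c1@3 c2@5, authorship ........
After op 4 (move_left): buffer="iutvklrf" (len 8), cursors c3@1 c1@2 c2@4, authorship ........
After op 5 (add_cursor(8)): buffer="iutvklrf" (len 8), cursors c3@1 c1@2 c2@4 c4@8, authorship ........
After op 6 (delete): buffer="tklr" (len 4), cursors c1@0 c3@0 c2@1 c4@4, authorship ....
After op 7 (insert('l')): buffer="lltlklrl" (len 8), cursors c1@2 c3@2 c2@4 c4@8, authorship 13.2...4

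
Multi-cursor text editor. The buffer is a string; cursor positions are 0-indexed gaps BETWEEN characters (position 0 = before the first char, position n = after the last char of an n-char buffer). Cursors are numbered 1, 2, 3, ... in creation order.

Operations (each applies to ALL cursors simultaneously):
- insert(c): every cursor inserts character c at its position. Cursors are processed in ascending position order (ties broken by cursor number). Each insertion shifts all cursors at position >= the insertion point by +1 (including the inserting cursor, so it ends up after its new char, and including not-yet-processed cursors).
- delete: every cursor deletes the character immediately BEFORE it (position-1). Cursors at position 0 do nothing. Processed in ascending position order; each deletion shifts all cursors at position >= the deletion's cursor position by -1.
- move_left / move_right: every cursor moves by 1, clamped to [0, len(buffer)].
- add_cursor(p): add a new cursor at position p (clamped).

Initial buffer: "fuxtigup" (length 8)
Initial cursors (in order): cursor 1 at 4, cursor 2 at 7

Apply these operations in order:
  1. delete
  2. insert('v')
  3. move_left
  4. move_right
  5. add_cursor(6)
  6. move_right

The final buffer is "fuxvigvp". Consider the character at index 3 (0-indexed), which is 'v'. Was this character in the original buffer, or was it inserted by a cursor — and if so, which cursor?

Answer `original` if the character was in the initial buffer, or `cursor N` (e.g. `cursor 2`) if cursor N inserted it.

Answer: cursor 1

Derivation:
After op 1 (delete): buffer="fuxigp" (len 6), cursors c1@3 c2@5, authorship ......
After op 2 (insert('v')): buffer="fuxvigvp" (len 8), cursors c1@4 c2@7, authorship ...1..2.
After op 3 (move_left): buffer="fuxvigvp" (len 8), cursors c1@3 c2@6, authorship ...1..2.
After op 4 (move_right): buffer="fuxvigvp" (len 8), cursors c1@4 c2@7, authorship ...1..2.
After op 5 (add_cursor(6)): buffer="fuxvigvp" (len 8), cursors c1@4 c3@6 c2@7, authorship ...1..2.
After op 6 (move_right): buffer="fuxvigvp" (len 8), cursors c1@5 c3@7 c2@8, authorship ...1..2.
Authorship (.=original, N=cursor N): . . . 1 . . 2 .
Index 3: author = 1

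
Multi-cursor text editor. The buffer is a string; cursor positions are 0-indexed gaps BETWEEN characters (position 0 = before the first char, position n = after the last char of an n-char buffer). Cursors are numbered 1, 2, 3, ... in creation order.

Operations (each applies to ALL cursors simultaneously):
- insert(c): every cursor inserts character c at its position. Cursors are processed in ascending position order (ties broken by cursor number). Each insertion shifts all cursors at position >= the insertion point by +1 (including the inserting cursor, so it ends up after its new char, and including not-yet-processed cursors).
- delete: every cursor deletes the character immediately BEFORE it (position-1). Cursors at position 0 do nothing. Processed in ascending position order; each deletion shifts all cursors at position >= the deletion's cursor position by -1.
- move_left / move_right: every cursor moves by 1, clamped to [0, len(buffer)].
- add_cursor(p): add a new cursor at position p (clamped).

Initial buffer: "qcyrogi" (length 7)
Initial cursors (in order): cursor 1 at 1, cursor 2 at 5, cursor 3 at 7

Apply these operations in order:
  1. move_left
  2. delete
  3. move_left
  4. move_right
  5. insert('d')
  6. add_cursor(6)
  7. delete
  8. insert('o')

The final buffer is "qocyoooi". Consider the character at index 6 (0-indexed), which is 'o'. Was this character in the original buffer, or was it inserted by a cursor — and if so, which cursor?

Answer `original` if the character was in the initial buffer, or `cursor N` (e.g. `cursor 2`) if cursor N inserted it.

Answer: cursor 4

Derivation:
After op 1 (move_left): buffer="qcyrogi" (len 7), cursors c1@0 c2@4 c3@6, authorship .......
After op 2 (delete): buffer="qcyoi" (len 5), cursors c1@0 c2@3 c3@4, authorship .....
After op 3 (move_left): buffer="qcyoi" (len 5), cursors c1@0 c2@2 c3@3, authorship .....
After op 4 (move_right): buffer="qcyoi" (len 5), cursors c1@1 c2@3 c3@4, authorship .....
After op 5 (insert('d')): buffer="qdcydodi" (len 8), cursors c1@2 c2@5 c3@7, authorship .1..2.3.
After op 6 (add_cursor(6)): buffer="qdcydodi" (len 8), cursors c1@2 c2@5 c4@6 c3@7, authorship .1..2.3.
After op 7 (delete): buffer="qcyi" (len 4), cursors c1@1 c2@3 c3@3 c4@3, authorship ....
After op 8 (insert('o')): buffer="qocyoooi" (len 8), cursors c1@2 c2@7 c3@7 c4@7, authorship .1..234.
Authorship (.=original, N=cursor N): . 1 . . 2 3 4 .
Index 6: author = 4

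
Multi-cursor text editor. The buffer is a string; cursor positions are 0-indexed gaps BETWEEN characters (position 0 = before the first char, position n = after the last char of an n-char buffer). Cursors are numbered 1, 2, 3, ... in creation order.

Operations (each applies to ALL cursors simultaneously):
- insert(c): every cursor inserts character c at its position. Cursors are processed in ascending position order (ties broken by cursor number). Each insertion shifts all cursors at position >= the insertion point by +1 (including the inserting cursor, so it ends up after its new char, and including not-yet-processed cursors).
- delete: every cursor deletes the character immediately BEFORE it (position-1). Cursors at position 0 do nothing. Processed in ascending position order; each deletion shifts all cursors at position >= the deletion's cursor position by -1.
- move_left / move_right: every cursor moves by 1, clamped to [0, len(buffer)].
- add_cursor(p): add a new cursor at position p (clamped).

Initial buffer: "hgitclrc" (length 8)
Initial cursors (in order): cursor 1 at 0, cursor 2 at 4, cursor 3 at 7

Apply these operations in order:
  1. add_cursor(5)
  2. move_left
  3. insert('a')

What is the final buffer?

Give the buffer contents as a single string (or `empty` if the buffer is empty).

Answer: ahgiataclarc

Derivation:
After op 1 (add_cursor(5)): buffer="hgitclrc" (len 8), cursors c1@0 c2@4 c4@5 c3@7, authorship ........
After op 2 (move_left): buffer="hgitclrc" (len 8), cursors c1@0 c2@3 c4@4 c3@6, authorship ........
After op 3 (insert('a')): buffer="ahgiataclarc" (len 12), cursors c1@1 c2@5 c4@7 c3@10, authorship 1...2.4..3..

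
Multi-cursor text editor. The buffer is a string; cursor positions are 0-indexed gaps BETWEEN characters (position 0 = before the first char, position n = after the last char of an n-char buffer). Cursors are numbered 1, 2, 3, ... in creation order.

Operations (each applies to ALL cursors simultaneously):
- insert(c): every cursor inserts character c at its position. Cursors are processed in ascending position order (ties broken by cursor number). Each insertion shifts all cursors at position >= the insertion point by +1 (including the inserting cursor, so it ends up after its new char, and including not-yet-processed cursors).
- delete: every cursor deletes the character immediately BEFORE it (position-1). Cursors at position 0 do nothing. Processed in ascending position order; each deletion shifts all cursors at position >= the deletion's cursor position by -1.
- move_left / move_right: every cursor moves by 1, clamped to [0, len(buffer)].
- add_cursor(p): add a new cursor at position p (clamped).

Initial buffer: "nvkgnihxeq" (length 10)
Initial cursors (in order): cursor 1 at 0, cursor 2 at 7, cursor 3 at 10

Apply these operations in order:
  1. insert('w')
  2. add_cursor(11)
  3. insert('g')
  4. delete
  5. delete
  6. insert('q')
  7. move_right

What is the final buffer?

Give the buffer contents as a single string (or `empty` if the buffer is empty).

Answer: qnvkgnihqxqqq

Derivation:
After op 1 (insert('w')): buffer="wnvkgnihwxeqw" (len 13), cursors c1@1 c2@9 c3@13, authorship 1.......2...3
After op 2 (add_cursor(11)): buffer="wnvkgnihwxeqw" (len 13), cursors c1@1 c2@9 c4@11 c3@13, authorship 1.......2...3
After op 3 (insert('g')): buffer="wgnvkgnihwgxegqwg" (len 17), cursors c1@2 c2@11 c4@14 c3@17, authorship 11.......22..4.33
After op 4 (delete): buffer="wnvkgnihwxeqw" (len 13), cursors c1@1 c2@9 c4@11 c3@13, authorship 1.......2...3
After op 5 (delete): buffer="nvkgnihxq" (len 9), cursors c1@0 c2@7 c4@8 c3@9, authorship .........
After op 6 (insert('q')): buffer="qnvkgnihqxqqq" (len 13), cursors c1@1 c2@9 c4@11 c3@13, authorship 1.......2.4.3
After op 7 (move_right): buffer="qnvkgnihqxqqq" (len 13), cursors c1@2 c2@10 c4@12 c3@13, authorship 1.......2.4.3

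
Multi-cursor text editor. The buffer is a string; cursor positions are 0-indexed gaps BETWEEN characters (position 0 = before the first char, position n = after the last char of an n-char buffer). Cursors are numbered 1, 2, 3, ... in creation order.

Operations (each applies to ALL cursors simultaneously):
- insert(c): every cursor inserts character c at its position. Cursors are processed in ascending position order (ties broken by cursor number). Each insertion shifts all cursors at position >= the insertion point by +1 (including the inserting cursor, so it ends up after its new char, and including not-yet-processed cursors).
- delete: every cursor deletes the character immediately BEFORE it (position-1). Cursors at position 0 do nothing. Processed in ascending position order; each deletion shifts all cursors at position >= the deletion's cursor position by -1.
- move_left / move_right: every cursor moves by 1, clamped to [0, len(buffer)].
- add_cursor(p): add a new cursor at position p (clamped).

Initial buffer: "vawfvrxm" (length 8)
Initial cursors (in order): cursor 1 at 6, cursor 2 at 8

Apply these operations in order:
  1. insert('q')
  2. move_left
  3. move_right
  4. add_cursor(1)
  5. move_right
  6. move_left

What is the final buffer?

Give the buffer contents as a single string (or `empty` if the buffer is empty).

After op 1 (insert('q')): buffer="vawfvrqxmq" (len 10), cursors c1@7 c2@10, authorship ......1..2
After op 2 (move_left): buffer="vawfvrqxmq" (len 10), cursors c1@6 c2@9, authorship ......1..2
After op 3 (move_right): buffer="vawfvrqxmq" (len 10), cursors c1@7 c2@10, authorship ......1..2
After op 4 (add_cursor(1)): buffer="vawfvrqxmq" (len 10), cursors c3@1 c1@7 c2@10, authorship ......1..2
After op 5 (move_right): buffer="vawfvrqxmq" (len 10), cursors c3@2 c1@8 c2@10, authorship ......1..2
After op 6 (move_left): buffer="vawfvrqxmq" (len 10), cursors c3@1 c1@7 c2@9, authorship ......1..2

Answer: vawfvrqxmq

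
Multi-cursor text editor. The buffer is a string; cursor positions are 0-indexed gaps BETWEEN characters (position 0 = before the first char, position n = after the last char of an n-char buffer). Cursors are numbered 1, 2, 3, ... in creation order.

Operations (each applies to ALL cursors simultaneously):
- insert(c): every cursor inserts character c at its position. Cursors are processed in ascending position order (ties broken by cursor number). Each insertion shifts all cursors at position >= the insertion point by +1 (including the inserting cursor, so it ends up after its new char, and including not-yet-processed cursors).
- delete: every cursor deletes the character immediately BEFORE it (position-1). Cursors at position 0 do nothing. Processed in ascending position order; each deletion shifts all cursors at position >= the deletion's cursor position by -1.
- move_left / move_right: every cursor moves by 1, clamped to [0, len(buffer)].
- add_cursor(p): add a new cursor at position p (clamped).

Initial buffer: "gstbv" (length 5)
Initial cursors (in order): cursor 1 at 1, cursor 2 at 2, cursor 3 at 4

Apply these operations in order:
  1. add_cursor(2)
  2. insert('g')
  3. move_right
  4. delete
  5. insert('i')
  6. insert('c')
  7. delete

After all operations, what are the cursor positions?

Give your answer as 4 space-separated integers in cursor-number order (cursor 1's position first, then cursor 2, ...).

Answer: 3 6 9 6

Derivation:
After op 1 (add_cursor(2)): buffer="gstbv" (len 5), cursors c1@1 c2@2 c4@2 c3@4, authorship .....
After op 2 (insert('g')): buffer="ggsggtbgv" (len 9), cursors c1@2 c2@5 c4@5 c3@8, authorship .1.24..3.
After op 3 (move_right): buffer="ggsggtbgv" (len 9), cursors c1@3 c2@6 c4@6 c3@9, authorship .1.24..3.
After op 4 (delete): buffer="gggbg" (len 5), cursors c1@2 c2@3 c4@3 c3@5, authorship .12.3
After op 5 (insert('i')): buffer="ggigiibgi" (len 9), cursors c1@3 c2@6 c4@6 c3@9, authorship .11224.33
After op 6 (insert('c')): buffer="ggicgiiccbgic" (len 13), cursors c1@4 c2@9 c4@9 c3@13, authorship .11122424.333
After op 7 (delete): buffer="ggigiibgi" (len 9), cursors c1@3 c2@6 c4@6 c3@9, authorship .11224.33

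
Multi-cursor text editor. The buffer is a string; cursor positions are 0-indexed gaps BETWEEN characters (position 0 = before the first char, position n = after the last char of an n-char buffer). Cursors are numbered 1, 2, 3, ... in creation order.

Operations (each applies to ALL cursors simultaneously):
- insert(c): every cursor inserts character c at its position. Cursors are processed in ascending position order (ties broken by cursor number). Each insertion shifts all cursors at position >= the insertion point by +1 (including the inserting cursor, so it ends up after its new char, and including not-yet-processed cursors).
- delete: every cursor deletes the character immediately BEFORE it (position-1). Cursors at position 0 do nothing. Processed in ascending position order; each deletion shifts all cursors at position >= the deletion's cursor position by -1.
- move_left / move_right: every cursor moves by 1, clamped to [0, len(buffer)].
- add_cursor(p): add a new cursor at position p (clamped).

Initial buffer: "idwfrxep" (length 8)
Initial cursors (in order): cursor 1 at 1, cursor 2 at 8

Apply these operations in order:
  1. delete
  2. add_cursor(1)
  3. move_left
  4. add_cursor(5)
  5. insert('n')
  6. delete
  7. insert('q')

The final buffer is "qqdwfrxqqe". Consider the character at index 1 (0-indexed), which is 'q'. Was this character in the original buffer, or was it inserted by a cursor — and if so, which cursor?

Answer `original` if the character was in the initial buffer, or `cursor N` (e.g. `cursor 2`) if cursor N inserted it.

After op 1 (delete): buffer="dwfrxe" (len 6), cursors c1@0 c2@6, authorship ......
After op 2 (add_cursor(1)): buffer="dwfrxe" (len 6), cursors c1@0 c3@1 c2@6, authorship ......
After op 3 (move_left): buffer="dwfrxe" (len 6), cursors c1@0 c3@0 c2@5, authorship ......
After op 4 (add_cursor(5)): buffer="dwfrxe" (len 6), cursors c1@0 c3@0 c2@5 c4@5, authorship ......
After op 5 (insert('n')): buffer="nndwfrxnne" (len 10), cursors c1@2 c3@2 c2@9 c4@9, authorship 13.....24.
After op 6 (delete): buffer="dwfrxe" (len 6), cursors c1@0 c3@0 c2@5 c4@5, authorship ......
After op 7 (insert('q')): buffer="qqdwfrxqqe" (len 10), cursors c1@2 c3@2 c2@9 c4@9, authorship 13.....24.
Authorship (.=original, N=cursor N): 1 3 . . . . . 2 4 .
Index 1: author = 3

Answer: cursor 3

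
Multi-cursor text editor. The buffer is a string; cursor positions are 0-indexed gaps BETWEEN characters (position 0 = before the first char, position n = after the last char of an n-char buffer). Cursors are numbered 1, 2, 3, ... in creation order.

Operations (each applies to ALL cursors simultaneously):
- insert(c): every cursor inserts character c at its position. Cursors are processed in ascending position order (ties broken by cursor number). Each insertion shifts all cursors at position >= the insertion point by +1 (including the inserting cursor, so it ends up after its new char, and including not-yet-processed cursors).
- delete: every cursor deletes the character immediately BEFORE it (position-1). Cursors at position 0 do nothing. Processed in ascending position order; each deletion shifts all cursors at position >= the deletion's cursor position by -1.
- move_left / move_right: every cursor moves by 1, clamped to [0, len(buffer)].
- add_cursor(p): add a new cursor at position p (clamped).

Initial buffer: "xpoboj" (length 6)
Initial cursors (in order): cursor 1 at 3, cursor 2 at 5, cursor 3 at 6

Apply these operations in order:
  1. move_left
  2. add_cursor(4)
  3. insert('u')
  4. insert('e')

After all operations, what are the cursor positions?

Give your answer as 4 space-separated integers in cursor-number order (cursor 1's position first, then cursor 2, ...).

After op 1 (move_left): buffer="xpoboj" (len 6), cursors c1@2 c2@4 c3@5, authorship ......
After op 2 (add_cursor(4)): buffer="xpoboj" (len 6), cursors c1@2 c2@4 c4@4 c3@5, authorship ......
After op 3 (insert('u')): buffer="xpuobuuouj" (len 10), cursors c1@3 c2@7 c4@7 c3@9, authorship ..1..24.3.
After op 4 (insert('e')): buffer="xpueobuueeouej" (len 14), cursors c1@4 c2@10 c4@10 c3@13, authorship ..11..2424.33.

Answer: 4 10 13 10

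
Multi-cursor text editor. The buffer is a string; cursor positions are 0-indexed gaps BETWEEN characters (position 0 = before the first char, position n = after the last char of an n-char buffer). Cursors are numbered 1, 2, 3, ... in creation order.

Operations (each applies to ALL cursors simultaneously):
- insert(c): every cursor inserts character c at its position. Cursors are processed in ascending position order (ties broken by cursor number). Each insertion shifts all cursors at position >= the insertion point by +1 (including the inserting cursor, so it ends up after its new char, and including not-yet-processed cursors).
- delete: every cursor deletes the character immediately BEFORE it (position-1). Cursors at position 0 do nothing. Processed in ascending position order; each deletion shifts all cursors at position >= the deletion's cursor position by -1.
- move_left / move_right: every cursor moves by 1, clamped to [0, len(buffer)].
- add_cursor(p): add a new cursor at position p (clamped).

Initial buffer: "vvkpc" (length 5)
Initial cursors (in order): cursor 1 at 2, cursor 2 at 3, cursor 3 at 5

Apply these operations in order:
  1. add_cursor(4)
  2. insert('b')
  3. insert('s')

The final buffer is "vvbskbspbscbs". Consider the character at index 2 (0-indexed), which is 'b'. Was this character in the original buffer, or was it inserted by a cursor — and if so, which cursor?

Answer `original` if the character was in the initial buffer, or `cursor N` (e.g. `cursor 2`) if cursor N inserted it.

After op 1 (add_cursor(4)): buffer="vvkpc" (len 5), cursors c1@2 c2@3 c4@4 c3@5, authorship .....
After op 2 (insert('b')): buffer="vvbkbpbcb" (len 9), cursors c1@3 c2@5 c4@7 c3@9, authorship ..1.2.4.3
After op 3 (insert('s')): buffer="vvbskbspbscbs" (len 13), cursors c1@4 c2@7 c4@10 c3@13, authorship ..11.22.44.33
Authorship (.=original, N=cursor N): . . 1 1 . 2 2 . 4 4 . 3 3
Index 2: author = 1

Answer: cursor 1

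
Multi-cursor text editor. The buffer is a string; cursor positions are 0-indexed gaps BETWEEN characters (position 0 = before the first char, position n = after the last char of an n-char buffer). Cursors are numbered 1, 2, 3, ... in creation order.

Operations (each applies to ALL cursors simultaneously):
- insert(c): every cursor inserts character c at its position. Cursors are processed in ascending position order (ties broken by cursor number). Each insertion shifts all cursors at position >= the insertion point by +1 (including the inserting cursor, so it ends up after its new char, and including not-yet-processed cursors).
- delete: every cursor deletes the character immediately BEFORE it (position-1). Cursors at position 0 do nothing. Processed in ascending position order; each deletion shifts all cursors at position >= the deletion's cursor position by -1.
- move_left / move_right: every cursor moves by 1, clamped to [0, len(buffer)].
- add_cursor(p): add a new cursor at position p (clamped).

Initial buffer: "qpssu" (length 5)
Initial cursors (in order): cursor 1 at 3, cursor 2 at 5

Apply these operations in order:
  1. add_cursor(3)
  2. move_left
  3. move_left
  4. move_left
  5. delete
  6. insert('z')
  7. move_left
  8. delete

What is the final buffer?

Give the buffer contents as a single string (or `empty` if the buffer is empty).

Answer: zzssu

Derivation:
After op 1 (add_cursor(3)): buffer="qpssu" (len 5), cursors c1@3 c3@3 c2@5, authorship .....
After op 2 (move_left): buffer="qpssu" (len 5), cursors c1@2 c3@2 c2@4, authorship .....
After op 3 (move_left): buffer="qpssu" (len 5), cursors c1@1 c3@1 c2@3, authorship .....
After op 4 (move_left): buffer="qpssu" (len 5), cursors c1@0 c3@0 c2@2, authorship .....
After op 5 (delete): buffer="qssu" (len 4), cursors c1@0 c3@0 c2@1, authorship ....
After op 6 (insert('z')): buffer="zzqzssu" (len 7), cursors c1@2 c3@2 c2@4, authorship 13.2...
After op 7 (move_left): buffer="zzqzssu" (len 7), cursors c1@1 c3@1 c2@3, authorship 13.2...
After op 8 (delete): buffer="zzssu" (len 5), cursors c1@0 c3@0 c2@1, authorship 32...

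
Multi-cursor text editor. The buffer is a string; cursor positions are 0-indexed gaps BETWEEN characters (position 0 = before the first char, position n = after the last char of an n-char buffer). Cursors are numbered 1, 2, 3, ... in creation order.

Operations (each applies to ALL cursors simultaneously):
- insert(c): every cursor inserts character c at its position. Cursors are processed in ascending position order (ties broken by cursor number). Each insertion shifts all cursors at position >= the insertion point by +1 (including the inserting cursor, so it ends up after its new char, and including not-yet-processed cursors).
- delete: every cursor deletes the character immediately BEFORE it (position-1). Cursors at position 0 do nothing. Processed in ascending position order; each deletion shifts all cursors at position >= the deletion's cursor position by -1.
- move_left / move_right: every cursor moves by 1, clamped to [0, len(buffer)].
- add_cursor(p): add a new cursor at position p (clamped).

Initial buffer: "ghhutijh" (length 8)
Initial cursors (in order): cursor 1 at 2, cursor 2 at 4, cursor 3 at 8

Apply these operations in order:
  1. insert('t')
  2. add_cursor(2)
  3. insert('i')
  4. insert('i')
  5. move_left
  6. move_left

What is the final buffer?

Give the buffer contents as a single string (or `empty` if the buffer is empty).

Answer: ghiitiihutiitijhtii

Derivation:
After op 1 (insert('t')): buffer="ghthuttijht" (len 11), cursors c1@3 c2@6 c3@11, authorship ..1..2....3
After op 2 (add_cursor(2)): buffer="ghthuttijht" (len 11), cursors c4@2 c1@3 c2@6 c3@11, authorship ..1..2....3
After op 3 (insert('i')): buffer="ghitihutitijhti" (len 15), cursors c4@3 c1@5 c2@9 c3@15, authorship ..411..22....33
After op 4 (insert('i')): buffer="ghiitiihutiitijhtii" (len 19), cursors c4@4 c1@7 c2@12 c3@19, authorship ..44111..222....333
After op 5 (move_left): buffer="ghiitiihutiitijhtii" (len 19), cursors c4@3 c1@6 c2@11 c3@18, authorship ..44111..222....333
After op 6 (move_left): buffer="ghiitiihutiitijhtii" (len 19), cursors c4@2 c1@5 c2@10 c3@17, authorship ..44111..222....333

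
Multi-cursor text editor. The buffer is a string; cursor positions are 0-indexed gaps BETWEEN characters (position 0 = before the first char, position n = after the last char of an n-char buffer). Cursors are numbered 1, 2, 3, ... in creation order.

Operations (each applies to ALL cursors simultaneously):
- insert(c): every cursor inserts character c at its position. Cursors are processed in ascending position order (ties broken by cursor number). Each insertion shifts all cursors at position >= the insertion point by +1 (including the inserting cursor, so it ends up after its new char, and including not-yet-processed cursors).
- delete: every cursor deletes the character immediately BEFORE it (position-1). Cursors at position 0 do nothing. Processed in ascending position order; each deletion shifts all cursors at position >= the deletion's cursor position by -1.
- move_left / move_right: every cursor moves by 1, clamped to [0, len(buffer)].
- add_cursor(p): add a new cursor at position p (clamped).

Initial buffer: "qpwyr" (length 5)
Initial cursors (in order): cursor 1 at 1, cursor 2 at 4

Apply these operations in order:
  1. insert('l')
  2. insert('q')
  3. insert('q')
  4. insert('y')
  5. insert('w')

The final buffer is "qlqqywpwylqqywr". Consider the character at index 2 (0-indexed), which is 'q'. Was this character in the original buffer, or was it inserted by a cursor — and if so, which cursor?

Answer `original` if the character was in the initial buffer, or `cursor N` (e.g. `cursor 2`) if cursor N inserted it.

Answer: cursor 1

Derivation:
After op 1 (insert('l')): buffer="qlpwylr" (len 7), cursors c1@2 c2@6, authorship .1...2.
After op 2 (insert('q')): buffer="qlqpwylqr" (len 9), cursors c1@3 c2@8, authorship .11...22.
After op 3 (insert('q')): buffer="qlqqpwylqqr" (len 11), cursors c1@4 c2@10, authorship .111...222.
After op 4 (insert('y')): buffer="qlqqypwylqqyr" (len 13), cursors c1@5 c2@12, authorship .1111...2222.
After op 5 (insert('w')): buffer="qlqqywpwylqqywr" (len 15), cursors c1@6 c2@14, authorship .11111...22222.
Authorship (.=original, N=cursor N): . 1 1 1 1 1 . . . 2 2 2 2 2 .
Index 2: author = 1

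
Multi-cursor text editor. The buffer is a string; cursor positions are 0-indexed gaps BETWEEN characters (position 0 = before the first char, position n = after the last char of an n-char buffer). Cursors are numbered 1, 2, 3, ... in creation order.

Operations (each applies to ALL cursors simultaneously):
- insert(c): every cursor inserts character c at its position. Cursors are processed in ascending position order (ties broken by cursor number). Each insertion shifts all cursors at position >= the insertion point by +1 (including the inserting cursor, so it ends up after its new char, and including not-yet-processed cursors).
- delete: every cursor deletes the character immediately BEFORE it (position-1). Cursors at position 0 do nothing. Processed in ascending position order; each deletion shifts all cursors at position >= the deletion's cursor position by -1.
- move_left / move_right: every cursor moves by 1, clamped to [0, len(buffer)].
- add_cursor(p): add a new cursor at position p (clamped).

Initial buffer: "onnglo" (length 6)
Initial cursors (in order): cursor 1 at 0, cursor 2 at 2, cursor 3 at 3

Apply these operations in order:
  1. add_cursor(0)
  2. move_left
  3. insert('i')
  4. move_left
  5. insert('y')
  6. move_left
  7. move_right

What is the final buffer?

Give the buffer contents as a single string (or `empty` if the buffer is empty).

After op 1 (add_cursor(0)): buffer="onnglo" (len 6), cursors c1@0 c4@0 c2@2 c3@3, authorship ......
After op 2 (move_left): buffer="onnglo" (len 6), cursors c1@0 c4@0 c2@1 c3@2, authorship ......
After op 3 (insert('i')): buffer="iioininglo" (len 10), cursors c1@2 c4@2 c2@4 c3@6, authorship 14.2.3....
After op 4 (move_left): buffer="iioininglo" (len 10), cursors c1@1 c4@1 c2@3 c3@5, authorship 14.2.3....
After op 5 (insert('y')): buffer="iyyioyinyinglo" (len 14), cursors c1@3 c4@3 c2@6 c3@9, authorship 1144.22.33....
After op 6 (move_left): buffer="iyyioyinyinglo" (len 14), cursors c1@2 c4@2 c2@5 c3@8, authorship 1144.22.33....
After op 7 (move_right): buffer="iyyioyinyinglo" (len 14), cursors c1@3 c4@3 c2@6 c3@9, authorship 1144.22.33....

Answer: iyyioyinyinglo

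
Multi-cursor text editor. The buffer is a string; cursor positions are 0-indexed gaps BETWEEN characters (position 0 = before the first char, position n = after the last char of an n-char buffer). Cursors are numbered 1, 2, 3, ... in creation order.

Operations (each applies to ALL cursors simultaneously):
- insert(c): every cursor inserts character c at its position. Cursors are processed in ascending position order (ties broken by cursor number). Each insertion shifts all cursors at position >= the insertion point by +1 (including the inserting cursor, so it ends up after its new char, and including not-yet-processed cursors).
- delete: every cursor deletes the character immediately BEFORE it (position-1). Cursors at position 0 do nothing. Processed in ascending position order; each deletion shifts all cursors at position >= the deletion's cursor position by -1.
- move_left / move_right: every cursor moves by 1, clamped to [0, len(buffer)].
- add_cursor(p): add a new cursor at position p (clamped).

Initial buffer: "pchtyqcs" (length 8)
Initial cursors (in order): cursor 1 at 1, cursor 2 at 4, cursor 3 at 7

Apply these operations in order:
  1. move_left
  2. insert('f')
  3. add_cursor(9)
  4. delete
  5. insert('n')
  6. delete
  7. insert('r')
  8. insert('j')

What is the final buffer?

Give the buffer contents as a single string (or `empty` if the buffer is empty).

After op 1 (move_left): buffer="pchtyqcs" (len 8), cursors c1@0 c2@3 c3@6, authorship ........
After op 2 (insert('f')): buffer="fpchftyqfcs" (len 11), cursors c1@1 c2@5 c3@9, authorship 1...2...3..
After op 3 (add_cursor(9)): buffer="fpchftyqfcs" (len 11), cursors c1@1 c2@5 c3@9 c4@9, authorship 1...2...3..
After op 4 (delete): buffer="pchtycs" (len 7), cursors c1@0 c2@3 c3@5 c4@5, authorship .......
After op 5 (insert('n')): buffer="npchntynncs" (len 11), cursors c1@1 c2@5 c3@9 c4@9, authorship 1...2..34..
After op 6 (delete): buffer="pchtycs" (len 7), cursors c1@0 c2@3 c3@5 c4@5, authorship .......
After op 7 (insert('r')): buffer="rpchrtyrrcs" (len 11), cursors c1@1 c2@5 c3@9 c4@9, authorship 1...2..34..
After op 8 (insert('j')): buffer="rjpchrjtyrrjjcs" (len 15), cursors c1@2 c2@7 c3@13 c4@13, authorship 11...22..3434..

Answer: rjpchrjtyrrjjcs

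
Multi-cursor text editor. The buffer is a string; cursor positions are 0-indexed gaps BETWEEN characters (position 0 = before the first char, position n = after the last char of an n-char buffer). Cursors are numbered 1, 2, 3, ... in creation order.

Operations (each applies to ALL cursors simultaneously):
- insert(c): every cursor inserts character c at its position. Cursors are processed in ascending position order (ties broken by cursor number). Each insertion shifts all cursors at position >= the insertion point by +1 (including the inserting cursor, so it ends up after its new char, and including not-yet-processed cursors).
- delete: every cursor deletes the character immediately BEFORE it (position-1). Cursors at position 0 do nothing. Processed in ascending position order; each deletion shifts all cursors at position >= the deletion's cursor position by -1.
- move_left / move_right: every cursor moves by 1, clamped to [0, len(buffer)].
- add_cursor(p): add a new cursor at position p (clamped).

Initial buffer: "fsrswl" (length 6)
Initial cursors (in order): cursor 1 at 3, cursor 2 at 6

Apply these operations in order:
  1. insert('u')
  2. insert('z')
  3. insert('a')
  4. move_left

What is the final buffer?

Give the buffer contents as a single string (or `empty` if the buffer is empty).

After op 1 (insert('u')): buffer="fsruswlu" (len 8), cursors c1@4 c2@8, authorship ...1...2
After op 2 (insert('z')): buffer="fsruzswluz" (len 10), cursors c1@5 c2@10, authorship ...11...22
After op 3 (insert('a')): buffer="fsruzaswluza" (len 12), cursors c1@6 c2@12, authorship ...111...222
After op 4 (move_left): buffer="fsruzaswluza" (len 12), cursors c1@5 c2@11, authorship ...111...222

Answer: fsruzaswluza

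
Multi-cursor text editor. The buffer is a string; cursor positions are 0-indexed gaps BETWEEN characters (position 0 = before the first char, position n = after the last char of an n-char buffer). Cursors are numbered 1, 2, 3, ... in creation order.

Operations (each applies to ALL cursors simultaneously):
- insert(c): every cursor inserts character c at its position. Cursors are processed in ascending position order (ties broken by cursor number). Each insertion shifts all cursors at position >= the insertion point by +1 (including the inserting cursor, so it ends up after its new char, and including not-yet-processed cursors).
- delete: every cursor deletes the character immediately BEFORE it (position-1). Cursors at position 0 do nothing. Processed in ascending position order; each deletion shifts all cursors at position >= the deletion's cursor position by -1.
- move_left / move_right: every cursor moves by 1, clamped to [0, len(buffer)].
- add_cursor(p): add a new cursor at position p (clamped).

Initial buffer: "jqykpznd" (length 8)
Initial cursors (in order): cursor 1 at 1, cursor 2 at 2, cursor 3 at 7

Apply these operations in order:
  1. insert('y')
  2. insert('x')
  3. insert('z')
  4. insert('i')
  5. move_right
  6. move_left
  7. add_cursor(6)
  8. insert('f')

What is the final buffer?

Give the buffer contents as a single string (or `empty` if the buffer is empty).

Answer: jyxzifqfyxzifykpznyxzifd

Derivation:
After op 1 (insert('y')): buffer="jyqyykpznyd" (len 11), cursors c1@2 c2@4 c3@10, authorship .1.2.....3.
After op 2 (insert('x')): buffer="jyxqyxykpznyxd" (len 14), cursors c1@3 c2@6 c3@13, authorship .11.22.....33.
After op 3 (insert('z')): buffer="jyxzqyxzykpznyxzd" (len 17), cursors c1@4 c2@8 c3@16, authorship .111.222.....333.
After op 4 (insert('i')): buffer="jyxziqyxziykpznyxzid" (len 20), cursors c1@5 c2@10 c3@19, authorship .1111.2222.....3333.
After op 5 (move_right): buffer="jyxziqyxziykpznyxzid" (len 20), cursors c1@6 c2@11 c3@20, authorship .1111.2222.....3333.
After op 6 (move_left): buffer="jyxziqyxziykpznyxzid" (len 20), cursors c1@5 c2@10 c3@19, authorship .1111.2222.....3333.
After op 7 (add_cursor(6)): buffer="jyxziqyxziykpznyxzid" (len 20), cursors c1@5 c4@6 c2@10 c3@19, authorship .1111.2222.....3333.
After op 8 (insert('f')): buffer="jyxzifqfyxzifykpznyxzifd" (len 24), cursors c1@6 c4@8 c2@13 c3@23, authorship .11111.422222.....33333.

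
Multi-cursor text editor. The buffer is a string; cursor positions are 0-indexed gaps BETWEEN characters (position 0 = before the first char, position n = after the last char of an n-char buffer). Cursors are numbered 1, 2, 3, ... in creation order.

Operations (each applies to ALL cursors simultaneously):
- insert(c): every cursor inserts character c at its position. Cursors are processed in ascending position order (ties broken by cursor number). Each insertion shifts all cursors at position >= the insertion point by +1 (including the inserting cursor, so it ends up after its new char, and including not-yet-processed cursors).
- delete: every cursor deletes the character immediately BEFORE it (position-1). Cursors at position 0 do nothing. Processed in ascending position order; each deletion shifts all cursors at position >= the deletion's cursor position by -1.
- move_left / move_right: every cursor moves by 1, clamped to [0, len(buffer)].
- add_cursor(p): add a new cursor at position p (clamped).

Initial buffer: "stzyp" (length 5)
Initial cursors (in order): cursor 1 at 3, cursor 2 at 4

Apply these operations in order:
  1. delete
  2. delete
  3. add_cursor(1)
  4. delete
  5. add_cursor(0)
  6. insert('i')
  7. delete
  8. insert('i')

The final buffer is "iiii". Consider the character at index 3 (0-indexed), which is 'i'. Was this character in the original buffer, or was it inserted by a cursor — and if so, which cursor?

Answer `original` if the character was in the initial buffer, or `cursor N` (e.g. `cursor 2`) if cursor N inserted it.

Answer: cursor 4

Derivation:
After op 1 (delete): buffer="stp" (len 3), cursors c1@2 c2@2, authorship ...
After op 2 (delete): buffer="p" (len 1), cursors c1@0 c2@0, authorship .
After op 3 (add_cursor(1)): buffer="p" (len 1), cursors c1@0 c2@0 c3@1, authorship .
After op 4 (delete): buffer="" (len 0), cursors c1@0 c2@0 c3@0, authorship 
After op 5 (add_cursor(0)): buffer="" (len 0), cursors c1@0 c2@0 c3@0 c4@0, authorship 
After op 6 (insert('i')): buffer="iiii" (len 4), cursors c1@4 c2@4 c3@4 c4@4, authorship 1234
After op 7 (delete): buffer="" (len 0), cursors c1@0 c2@0 c3@0 c4@0, authorship 
After op 8 (insert('i')): buffer="iiii" (len 4), cursors c1@4 c2@4 c3@4 c4@4, authorship 1234
Authorship (.=original, N=cursor N): 1 2 3 4
Index 3: author = 4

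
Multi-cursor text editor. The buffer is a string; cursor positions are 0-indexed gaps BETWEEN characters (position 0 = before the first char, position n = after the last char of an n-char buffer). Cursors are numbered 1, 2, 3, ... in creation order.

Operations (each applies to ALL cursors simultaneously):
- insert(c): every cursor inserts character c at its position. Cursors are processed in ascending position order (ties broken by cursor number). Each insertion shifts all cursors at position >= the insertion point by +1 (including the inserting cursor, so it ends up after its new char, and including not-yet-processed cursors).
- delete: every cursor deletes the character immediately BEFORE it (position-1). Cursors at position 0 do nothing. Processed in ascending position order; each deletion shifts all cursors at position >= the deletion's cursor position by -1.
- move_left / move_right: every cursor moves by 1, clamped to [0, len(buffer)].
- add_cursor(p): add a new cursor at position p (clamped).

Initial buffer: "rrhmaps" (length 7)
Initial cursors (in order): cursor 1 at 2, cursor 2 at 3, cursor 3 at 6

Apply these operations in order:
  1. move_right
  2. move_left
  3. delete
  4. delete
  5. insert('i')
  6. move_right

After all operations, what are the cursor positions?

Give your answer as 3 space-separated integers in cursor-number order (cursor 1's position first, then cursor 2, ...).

After op 1 (move_right): buffer="rrhmaps" (len 7), cursors c1@3 c2@4 c3@7, authorship .......
After op 2 (move_left): buffer="rrhmaps" (len 7), cursors c1@2 c2@3 c3@6, authorship .......
After op 3 (delete): buffer="rmas" (len 4), cursors c1@1 c2@1 c3@3, authorship ....
After op 4 (delete): buffer="ms" (len 2), cursors c1@0 c2@0 c3@1, authorship ..
After op 5 (insert('i')): buffer="iimis" (len 5), cursors c1@2 c2@2 c3@4, authorship 12.3.
After op 6 (move_right): buffer="iimis" (len 5), cursors c1@3 c2@3 c3@5, authorship 12.3.

Answer: 3 3 5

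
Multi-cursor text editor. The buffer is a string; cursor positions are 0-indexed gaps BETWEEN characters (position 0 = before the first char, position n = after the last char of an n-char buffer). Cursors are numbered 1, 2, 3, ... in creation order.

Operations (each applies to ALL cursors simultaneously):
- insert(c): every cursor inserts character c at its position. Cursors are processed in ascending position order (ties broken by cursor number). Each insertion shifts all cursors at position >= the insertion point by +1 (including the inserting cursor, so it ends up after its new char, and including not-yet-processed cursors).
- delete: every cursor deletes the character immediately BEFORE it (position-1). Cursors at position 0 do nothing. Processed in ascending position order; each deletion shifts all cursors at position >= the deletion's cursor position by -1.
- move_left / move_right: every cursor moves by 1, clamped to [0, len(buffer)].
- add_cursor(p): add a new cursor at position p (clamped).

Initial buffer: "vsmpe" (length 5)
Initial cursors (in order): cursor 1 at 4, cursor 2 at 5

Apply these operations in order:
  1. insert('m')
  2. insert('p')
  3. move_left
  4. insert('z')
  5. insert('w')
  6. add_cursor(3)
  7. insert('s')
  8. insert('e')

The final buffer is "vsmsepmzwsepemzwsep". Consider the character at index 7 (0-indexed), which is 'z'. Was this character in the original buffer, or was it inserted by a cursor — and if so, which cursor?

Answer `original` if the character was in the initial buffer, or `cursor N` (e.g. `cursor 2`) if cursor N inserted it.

After op 1 (insert('m')): buffer="vsmpmem" (len 7), cursors c1@5 c2@7, authorship ....1.2
After op 2 (insert('p')): buffer="vsmpmpemp" (len 9), cursors c1@6 c2@9, authorship ....11.22
After op 3 (move_left): buffer="vsmpmpemp" (len 9), cursors c1@5 c2@8, authorship ....11.22
After op 4 (insert('z')): buffer="vsmpmzpemzp" (len 11), cursors c1@6 c2@10, authorship ....111.222
After op 5 (insert('w')): buffer="vsmpmzwpemzwp" (len 13), cursors c1@7 c2@12, authorship ....1111.2222
After op 6 (add_cursor(3)): buffer="vsmpmzwpemzwp" (len 13), cursors c3@3 c1@7 c2@12, authorship ....1111.2222
After op 7 (insert('s')): buffer="vsmspmzwspemzwsp" (len 16), cursors c3@4 c1@9 c2@15, authorship ...3.11111.22222
After op 8 (insert('e')): buffer="vsmsepmzwsepemzwsep" (len 19), cursors c3@5 c1@11 c2@18, authorship ...33.111111.222222
Authorship (.=original, N=cursor N): . . . 3 3 . 1 1 1 1 1 1 . 2 2 2 2 2 2
Index 7: author = 1

Answer: cursor 1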